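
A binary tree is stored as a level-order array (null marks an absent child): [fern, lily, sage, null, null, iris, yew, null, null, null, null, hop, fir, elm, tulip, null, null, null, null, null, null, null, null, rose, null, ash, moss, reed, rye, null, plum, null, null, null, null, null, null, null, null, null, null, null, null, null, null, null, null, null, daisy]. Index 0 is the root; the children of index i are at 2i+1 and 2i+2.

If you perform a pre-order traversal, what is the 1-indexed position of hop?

Pre-order visits the node, then its left subtree, then its right subtree.
Visit fern.
At fern: go left to lily.
  lily is a leaf — visit lily.
At fern: go right to sage.
  Visit sage.
  At sage: go left to iris.
    Visit iris.
    At iris: go left to hop.
      Visit hop.
      At hop: go left to rose.
        Visit rose.
        At rose: no left child.
        At rose: go right to daisy.
          daisy is a leaf — visit daisy.
      At hop: no right child.
    At iris: go right to fir.
      Visit fir.
      At fir: go left to ash.
        ash is a leaf — visit ash.
      At fir: go right to moss.
        moss is a leaf — visit moss.
  At sage: go right to yew.
    Visit yew.
    At yew: go left to elm.
      Visit elm.
      At elm: go left to reed.
        reed is a leaf — visit reed.
      At elm: go right to rye.
        rye is a leaf — visit rye.
    At yew: go right to tulip.
      Visit tulip.
      At tulip: no left child.
      At tulip: go right to plum.
        plum is a leaf — visit plum.
Full pre-order sequence: fern, lily, sage, iris, hop, rose, daisy, fir, ash, moss, yew, elm, reed, rye, tulip, plum.

5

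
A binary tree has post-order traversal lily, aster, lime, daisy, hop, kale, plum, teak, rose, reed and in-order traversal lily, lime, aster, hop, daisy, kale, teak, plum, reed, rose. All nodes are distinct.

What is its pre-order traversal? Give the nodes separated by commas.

reed, teak, kale, hop, lime, lily, aster, daisy, plum, rose

The last element of post-order is the root; it splits in-order into left and right subtrees.
Root reed: left subtree has 8 nodes {lily, lime, aster, hop, daisy, kale, teak, plum}, right has 1 {rose}.
  Root teak: left subtree has 6 nodes {lily, lime, aster, hop, daisy, kale}, right has 1 {plum}.
    Root kale: left subtree has 5 nodes {lily, lime, aster, hop, daisy}, right has 0 { }.
      Root hop: left subtree has 3 nodes {lily, lime, aster}, right has 1 {daisy}.
        Root lime: left subtree has 1 node {lily}, right has 1 {aster}.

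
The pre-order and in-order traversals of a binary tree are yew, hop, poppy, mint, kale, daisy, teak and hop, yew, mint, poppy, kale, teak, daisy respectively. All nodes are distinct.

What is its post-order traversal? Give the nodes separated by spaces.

The first element of pre-order is the root; it splits in-order into left and right subtrees.
Root yew: left subtree has 1 node {hop}, right has 5 {mint, poppy, kale, teak, daisy}.
  Root poppy: left subtree has 1 node {mint}, right has 3 {kale, teak, daisy}.
    Root kale: left subtree has 0 nodes { }, right has 2 {teak, daisy}.
      Root daisy: left subtree has 1 node {teak}, right has 0 { }.

hop mint teak daisy kale poppy yew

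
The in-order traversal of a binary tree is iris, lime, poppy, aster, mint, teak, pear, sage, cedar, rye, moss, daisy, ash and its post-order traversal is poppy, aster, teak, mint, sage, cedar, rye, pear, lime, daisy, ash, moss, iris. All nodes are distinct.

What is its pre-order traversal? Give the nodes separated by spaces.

The last element of post-order is the root; it splits in-order into left and right subtrees.
Root iris: left subtree has 0 nodes { }, right has 12 {lime, poppy, aster, mint, teak, pear, sage, cedar, rye, moss, daisy, ash}.
  Root moss: left subtree has 9 nodes {lime, poppy, aster, mint, teak, pear, sage, cedar, rye}, right has 2 {daisy, ash}.
    Root lime: left subtree has 0 nodes { }, right has 8 {poppy, aster, mint, teak, pear, sage, cedar, rye}.
      Root pear: left subtree has 4 nodes {poppy, aster, mint, teak}, right has 3 {sage, cedar, rye}.
        Root mint: left subtree has 2 nodes {poppy, aster}, right has 1 {teak}.
          Root aster: left subtree has 1 node {poppy}, right has 0 { }.
        Root rye: left subtree has 2 nodes {sage, cedar}, right has 0 { }.
          Root cedar: left subtree has 1 node {sage}, right has 0 { }.
    Root ash: left subtree has 1 node {daisy}, right has 0 { }.

iris moss lime pear mint aster poppy teak rye cedar sage ash daisy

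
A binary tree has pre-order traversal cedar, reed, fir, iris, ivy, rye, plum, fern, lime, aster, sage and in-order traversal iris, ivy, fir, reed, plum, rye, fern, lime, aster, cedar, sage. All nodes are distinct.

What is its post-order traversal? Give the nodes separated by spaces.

ivy iris fir plum aster lime fern rye reed sage cedar

The first element of pre-order is the root; it splits in-order into left and right subtrees.
Root cedar: left subtree has 9 nodes {iris, ivy, fir, reed, plum, rye, fern, lime, aster}, right has 1 {sage}.
  Root reed: left subtree has 3 nodes {iris, ivy, fir}, right has 5 {plum, rye, fern, lime, aster}.
    Root fir: left subtree has 2 nodes {iris, ivy}, right has 0 { }.
      Root iris: left subtree has 0 nodes { }, right has 1 {ivy}.
    Root rye: left subtree has 1 node {plum}, right has 3 {fern, lime, aster}.
      Root fern: left subtree has 0 nodes { }, right has 2 {lime, aster}.
        Root lime: left subtree has 0 nodes { }, right has 1 {aster}.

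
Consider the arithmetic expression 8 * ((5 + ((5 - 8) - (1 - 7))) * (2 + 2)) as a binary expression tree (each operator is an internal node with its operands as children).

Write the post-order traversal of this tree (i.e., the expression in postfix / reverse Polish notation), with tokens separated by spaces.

8 5 5 8 - 1 7 - - + 2 2 + * *

Post-order on an expression tree gives postfix notation: for each operator, emit left operand, right operand, then the operator.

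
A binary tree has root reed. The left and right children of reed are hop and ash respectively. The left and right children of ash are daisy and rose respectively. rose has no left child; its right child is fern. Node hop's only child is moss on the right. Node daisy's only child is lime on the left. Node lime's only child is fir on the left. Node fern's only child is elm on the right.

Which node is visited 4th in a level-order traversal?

moss

Level-order visits nodes level by level from the root, left to right within each level.
Level 0: reed
Level 1: hop, ash
Level 2: moss, daisy, rose
Level 3: lime, fern
Level 4: fir, elm
Full level-order sequence: reed, hop, ash, moss, daisy, rose, lime, fern, fir, elm.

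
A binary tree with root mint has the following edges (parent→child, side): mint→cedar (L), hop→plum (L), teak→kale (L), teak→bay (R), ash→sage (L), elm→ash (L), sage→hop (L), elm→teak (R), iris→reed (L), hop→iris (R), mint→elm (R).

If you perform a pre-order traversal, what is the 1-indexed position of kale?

11

Pre-order visits the node, then its left subtree, then its right subtree.
Visit mint.
At mint: go left to cedar.
  cedar is a leaf — visit cedar.
At mint: go right to elm.
  Visit elm.
  At elm: go left to ash.
    Visit ash.
    At ash: go left to sage.
      Visit sage.
      At sage: go left to hop.
        Visit hop.
        At hop: go left to plum.
          plum is a leaf — visit plum.
        At hop: go right to iris.
          Visit iris.
          At iris: go left to reed.
            reed is a leaf — visit reed.
          At iris: no right child.
      At sage: no right child.
    At ash: no right child.
  At elm: go right to teak.
    Visit teak.
    At teak: go left to kale.
      kale is a leaf — visit kale.
    At teak: go right to bay.
      bay is a leaf — visit bay.
Full pre-order sequence: mint, cedar, elm, ash, sage, hop, plum, iris, reed, teak, kale, bay.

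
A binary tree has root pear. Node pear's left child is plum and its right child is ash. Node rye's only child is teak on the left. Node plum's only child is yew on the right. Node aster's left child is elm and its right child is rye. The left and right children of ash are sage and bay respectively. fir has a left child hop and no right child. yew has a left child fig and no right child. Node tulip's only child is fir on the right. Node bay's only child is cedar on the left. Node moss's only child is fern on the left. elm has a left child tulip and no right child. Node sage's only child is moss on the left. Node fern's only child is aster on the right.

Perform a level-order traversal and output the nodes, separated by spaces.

Level-order visits nodes level by level from the root, left to right within each level.
Level 0: pear
Level 1: plum, ash
Level 2: yew, sage, bay
Level 3: fig, moss, cedar
Level 4: fern
Level 5: aster
Level 6: elm, rye
Level 7: tulip, teak
Level 8: fir
Level 9: hop

pear plum ash yew sage bay fig moss cedar fern aster elm rye tulip teak fir hop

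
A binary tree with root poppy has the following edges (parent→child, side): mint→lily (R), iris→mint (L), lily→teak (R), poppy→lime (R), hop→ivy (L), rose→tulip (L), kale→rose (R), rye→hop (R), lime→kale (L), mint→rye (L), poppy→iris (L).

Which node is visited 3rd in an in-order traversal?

hop

In-order visits the left subtree, then the node, then the right subtree.
At poppy: go left to iris.
  At iris: go left to mint.
    At mint: go left to rye.
      At rye: no left child.
      Visit rye.
      At rye: go right to hop.
        At hop: go left to ivy.
          ivy is a leaf — visit ivy.
        Visit hop.
        At hop: no right child.
    Visit mint.
    At mint: go right to lily.
      At lily: no left child.
      Visit lily.
      At lily: go right to teak.
        teak is a leaf — visit teak.
  Visit iris.
  At iris: no right child.
Visit poppy.
At poppy: go right to lime.
  At lime: go left to kale.
    At kale: no left child.
    Visit kale.
    At kale: go right to rose.
      At rose: go left to tulip.
        tulip is a leaf — visit tulip.
      Visit rose.
      At rose: no right child.
  Visit lime.
  At lime: no right child.
Full in-order sequence: rye, ivy, hop, mint, lily, teak, iris, poppy, kale, tulip, rose, lime.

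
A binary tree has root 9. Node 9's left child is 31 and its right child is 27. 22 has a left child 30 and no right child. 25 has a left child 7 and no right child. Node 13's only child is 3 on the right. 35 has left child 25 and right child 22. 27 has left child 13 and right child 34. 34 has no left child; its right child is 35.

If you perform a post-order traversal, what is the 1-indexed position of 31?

Post-order visits the left subtree, then the right subtree, then the node.
At 9: go left to 31.
  31 is a leaf — visit 31.
At 9: go right to 27.
  At 27: go left to 13.
    At 13: no left child.
    At 13: go right to 3.
      3 is a leaf — visit 3.
    Visit 13.
  At 27: go right to 34.
    At 34: no left child.
    At 34: go right to 35.
      At 35: go left to 25.
        At 25: go left to 7.
          7 is a leaf — visit 7.
        At 25: no right child.
        Visit 25.
      At 35: go right to 22.
        At 22: go left to 30.
          30 is a leaf — visit 30.
        At 22: no right child.
        Visit 22.
      Visit 35.
    Visit 34.
  Visit 27.
Visit 9.
Full post-order sequence: 31, 3, 13, 7, 25, 30, 22, 35, 34, 27, 9.

1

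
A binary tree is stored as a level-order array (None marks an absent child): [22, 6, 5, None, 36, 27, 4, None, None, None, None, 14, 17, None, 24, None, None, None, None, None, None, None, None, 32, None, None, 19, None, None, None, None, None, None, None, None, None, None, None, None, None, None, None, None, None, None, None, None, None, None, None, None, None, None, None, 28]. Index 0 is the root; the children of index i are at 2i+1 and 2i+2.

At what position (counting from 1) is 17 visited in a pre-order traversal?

Pre-order visits the node, then its left subtree, then its right subtree.
Visit 22.
At 22: go left to 6.
  Visit 6.
  At 6: no left child.
  At 6: go right to 36.
    36 is a leaf — visit 36.
At 22: go right to 5.
  Visit 5.
  At 5: go left to 27.
    Visit 27.
    At 27: go left to 14.
      Visit 14.
      At 14: go left to 32.
        32 is a leaf — visit 32.
      At 14: no right child.
    At 27: go right to 17.
      Visit 17.
      At 17: no left child.
      At 17: go right to 19.
        Visit 19.
        At 19: no left child.
        At 19: go right to 28.
          28 is a leaf — visit 28.
  At 5: go right to 4.
    Visit 4.
    At 4: no left child.
    At 4: go right to 24.
      24 is a leaf — visit 24.
Full pre-order sequence: 22, 6, 36, 5, 27, 14, 32, 17, 19, 28, 4, 24.

8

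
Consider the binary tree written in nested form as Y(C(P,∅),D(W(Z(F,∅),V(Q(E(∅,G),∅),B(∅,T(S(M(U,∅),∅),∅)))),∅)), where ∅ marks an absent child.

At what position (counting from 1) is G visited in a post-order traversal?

5

Post-order visits the left subtree, then the right subtree, then the node.
At Y: go left to C.
  At C: go left to P.
    P is a leaf — visit P.
  At C: no right child.
  Visit C.
At Y: go right to D.
  At D: go left to W.
    At W: go left to Z.
      At Z: go left to F.
        F is a leaf — visit F.
      At Z: no right child.
      Visit Z.
    At W: go right to V.
      At V: go left to Q.
        At Q: go left to E.
          At E: no left child.
          At E: go right to G.
            G is a leaf — visit G.
          Visit E.
        At Q: no right child.
        Visit Q.
      At V: go right to B.
        At B: no left child.
        At B: go right to T.
          At T: go left to S.
            At S: go left to M.
              At M: go left to U.
                U is a leaf — visit U.
              At M: no right child.
              Visit M.
            At S: no right child.
            Visit S.
          At T: no right child.
          Visit T.
        Visit B.
      Visit V.
    Visit W.
  At D: no right child.
  Visit D.
Visit Y.
Full post-order sequence: P, C, F, Z, G, E, Q, U, M, S, T, B, V, W, D, Y.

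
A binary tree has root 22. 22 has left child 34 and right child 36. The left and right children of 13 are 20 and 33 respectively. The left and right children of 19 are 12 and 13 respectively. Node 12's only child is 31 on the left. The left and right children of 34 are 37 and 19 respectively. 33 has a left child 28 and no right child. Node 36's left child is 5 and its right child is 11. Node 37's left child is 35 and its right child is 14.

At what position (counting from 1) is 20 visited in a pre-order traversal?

Pre-order visits the node, then its left subtree, then its right subtree.
Visit 22.
At 22: go left to 34.
  Visit 34.
  At 34: go left to 37.
    Visit 37.
    At 37: go left to 35.
      35 is a leaf — visit 35.
    At 37: go right to 14.
      14 is a leaf — visit 14.
  At 34: go right to 19.
    Visit 19.
    At 19: go left to 12.
      Visit 12.
      At 12: go left to 31.
        31 is a leaf — visit 31.
      At 12: no right child.
    At 19: go right to 13.
      Visit 13.
      At 13: go left to 20.
        20 is a leaf — visit 20.
      At 13: go right to 33.
        Visit 33.
        At 33: go left to 28.
          28 is a leaf — visit 28.
        At 33: no right child.
At 22: go right to 36.
  Visit 36.
  At 36: go left to 5.
    5 is a leaf — visit 5.
  At 36: go right to 11.
    11 is a leaf — visit 11.
Full pre-order sequence: 22, 34, 37, 35, 14, 19, 12, 31, 13, 20, 33, 28, 36, 5, 11.

10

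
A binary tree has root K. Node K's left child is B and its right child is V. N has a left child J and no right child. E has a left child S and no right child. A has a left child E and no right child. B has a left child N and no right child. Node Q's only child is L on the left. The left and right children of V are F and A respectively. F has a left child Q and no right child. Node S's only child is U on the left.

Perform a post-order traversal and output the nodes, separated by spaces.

Post-order visits the left subtree, then the right subtree, then the node.
At K: go left to B.
  At B: go left to N.
    At N: go left to J.
      J is a leaf — visit J.
    At N: no right child.
    Visit N.
  At B: no right child.
  Visit B.
At K: go right to V.
  At V: go left to F.
    At F: go left to Q.
      At Q: go left to L.
        L is a leaf — visit L.
      At Q: no right child.
      Visit Q.
    At F: no right child.
    Visit F.
  At V: go right to A.
    At A: go left to E.
      At E: go left to S.
        At S: go left to U.
          U is a leaf — visit U.
        At S: no right child.
        Visit S.
      At E: no right child.
      Visit E.
    At A: no right child.
    Visit A.
  Visit V.
Visit K.

J N B L Q F U S E A V K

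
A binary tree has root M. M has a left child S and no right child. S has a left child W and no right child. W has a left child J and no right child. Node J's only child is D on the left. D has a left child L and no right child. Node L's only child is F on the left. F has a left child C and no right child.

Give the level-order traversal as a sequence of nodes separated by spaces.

M S W J D L F C

Level-order visits nodes level by level from the root, left to right within each level.
Level 0: M
Level 1: S
Level 2: W
Level 3: J
Level 4: D
Level 5: L
Level 6: F
Level 7: C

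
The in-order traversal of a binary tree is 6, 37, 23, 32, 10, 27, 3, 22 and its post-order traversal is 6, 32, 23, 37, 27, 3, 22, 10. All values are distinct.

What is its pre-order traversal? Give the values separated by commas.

10, 37, 6, 23, 32, 22, 3, 27

The last element of post-order is the root; it splits in-order into left and right subtrees.
Root 10: left subtree has 4 nodes {6, 37, 23, 32}, right has 3 {27, 3, 22}.
  Root 37: left subtree has 1 node {6}, right has 2 {23, 32}.
    Root 23: left subtree has 0 nodes { }, right has 1 {32}.
  Root 22: left subtree has 2 nodes {27, 3}, right has 0 { }.
    Root 3: left subtree has 1 node {27}, right has 0 { }.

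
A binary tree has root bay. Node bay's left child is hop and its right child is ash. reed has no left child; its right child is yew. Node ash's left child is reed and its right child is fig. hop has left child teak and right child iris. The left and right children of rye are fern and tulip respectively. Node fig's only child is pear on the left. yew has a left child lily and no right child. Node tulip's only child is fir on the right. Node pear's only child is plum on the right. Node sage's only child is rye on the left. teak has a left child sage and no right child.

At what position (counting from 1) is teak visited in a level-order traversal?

Level-order visits nodes level by level from the root, left to right within each level.
Level 0: bay
Level 1: hop, ash
Level 2: teak, iris, reed, fig
Level 3: sage, yew, pear
Level 4: rye, lily, plum
Level 5: fern, tulip
Level 6: fir
Full level-order sequence: bay, hop, ash, teak, iris, reed, fig, sage, yew, pear, rye, lily, plum, fern, tulip, fir.

4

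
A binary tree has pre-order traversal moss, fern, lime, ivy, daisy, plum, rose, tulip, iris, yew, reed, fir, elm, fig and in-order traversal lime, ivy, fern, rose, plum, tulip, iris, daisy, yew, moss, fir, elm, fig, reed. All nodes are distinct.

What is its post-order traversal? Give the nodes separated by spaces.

ivy lime rose iris tulip plum yew daisy fern fig elm fir reed moss

The first element of pre-order is the root; it splits in-order into left and right subtrees.
Root moss: left subtree has 9 nodes {lime, ivy, fern, rose, plum, tulip, iris, daisy, yew}, right has 4 {fir, elm, fig, reed}.
  Root fern: left subtree has 2 nodes {lime, ivy}, right has 6 {rose, plum, tulip, iris, daisy, yew}.
    Root lime: left subtree has 0 nodes { }, right has 1 {ivy}.
    Root daisy: left subtree has 4 nodes {rose, plum, tulip, iris}, right has 1 {yew}.
      Root plum: left subtree has 1 node {rose}, right has 2 {tulip, iris}.
        Root tulip: left subtree has 0 nodes { }, right has 1 {iris}.
  Root reed: left subtree has 3 nodes {fir, elm, fig}, right has 0 { }.
    Root fir: left subtree has 0 nodes { }, right has 2 {elm, fig}.
      Root elm: left subtree has 0 nodes { }, right has 1 {fig}.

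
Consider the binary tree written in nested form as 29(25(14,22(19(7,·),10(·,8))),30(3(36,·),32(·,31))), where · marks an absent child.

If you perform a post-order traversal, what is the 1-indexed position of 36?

Post-order visits the left subtree, then the right subtree, then the node.
At 29: go left to 25.
  At 25: go left to 14.
    14 is a leaf — visit 14.
  At 25: go right to 22.
    At 22: go left to 19.
      At 19: go left to 7.
        7 is a leaf — visit 7.
      At 19: no right child.
      Visit 19.
    At 22: go right to 10.
      At 10: no left child.
      At 10: go right to 8.
        8 is a leaf — visit 8.
      Visit 10.
    Visit 22.
  Visit 25.
At 29: go right to 30.
  At 30: go left to 3.
    At 3: go left to 36.
      36 is a leaf — visit 36.
    At 3: no right child.
    Visit 3.
  At 30: go right to 32.
    At 32: no left child.
    At 32: go right to 31.
      31 is a leaf — visit 31.
    Visit 32.
  Visit 30.
Visit 29.
Full post-order sequence: 14, 7, 19, 8, 10, 22, 25, 36, 3, 31, 32, 30, 29.

8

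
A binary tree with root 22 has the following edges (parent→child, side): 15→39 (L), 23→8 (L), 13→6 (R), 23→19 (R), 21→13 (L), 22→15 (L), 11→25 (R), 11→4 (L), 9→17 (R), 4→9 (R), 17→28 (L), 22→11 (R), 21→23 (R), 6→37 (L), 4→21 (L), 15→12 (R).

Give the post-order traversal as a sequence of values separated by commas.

Post-order visits the left subtree, then the right subtree, then the node.
At 22: go left to 15.
  At 15: go left to 39.
    39 is a leaf — visit 39.
  At 15: go right to 12.
    12 is a leaf — visit 12.
  Visit 15.
At 22: go right to 11.
  At 11: go left to 4.
    At 4: go left to 21.
      At 21: go left to 13.
        At 13: no left child.
        At 13: go right to 6.
          At 6: go left to 37.
            37 is a leaf — visit 37.
          At 6: no right child.
          Visit 6.
        Visit 13.
      At 21: go right to 23.
        At 23: go left to 8.
          8 is a leaf — visit 8.
        At 23: go right to 19.
          19 is a leaf — visit 19.
        Visit 23.
      Visit 21.
    At 4: go right to 9.
      At 9: no left child.
      At 9: go right to 17.
        At 17: go left to 28.
          28 is a leaf — visit 28.
        At 17: no right child.
        Visit 17.
      Visit 9.
    Visit 4.
  At 11: go right to 25.
    25 is a leaf — visit 25.
  Visit 11.
Visit 22.

39, 12, 15, 37, 6, 13, 8, 19, 23, 21, 28, 17, 9, 4, 25, 11, 22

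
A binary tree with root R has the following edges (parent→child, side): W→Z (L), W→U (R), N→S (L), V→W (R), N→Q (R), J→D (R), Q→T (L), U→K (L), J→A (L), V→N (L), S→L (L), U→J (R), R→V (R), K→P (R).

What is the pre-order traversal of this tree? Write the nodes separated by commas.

R, V, N, S, L, Q, T, W, Z, U, K, P, J, A, D

Pre-order visits the node, then its left subtree, then its right subtree.
Visit R.
At R: no left child.
At R: go right to V.
  Visit V.
  At V: go left to N.
    Visit N.
    At N: go left to S.
      Visit S.
      At S: go left to L.
        L is a leaf — visit L.
      At S: no right child.
    At N: go right to Q.
      Visit Q.
      At Q: go left to T.
        T is a leaf — visit T.
      At Q: no right child.
  At V: go right to W.
    Visit W.
    At W: go left to Z.
      Z is a leaf — visit Z.
    At W: go right to U.
      Visit U.
      At U: go left to K.
        Visit K.
        At K: no left child.
        At K: go right to P.
          P is a leaf — visit P.
      At U: go right to J.
        Visit J.
        At J: go left to A.
          A is a leaf — visit A.
        At J: go right to D.
          D is a leaf — visit D.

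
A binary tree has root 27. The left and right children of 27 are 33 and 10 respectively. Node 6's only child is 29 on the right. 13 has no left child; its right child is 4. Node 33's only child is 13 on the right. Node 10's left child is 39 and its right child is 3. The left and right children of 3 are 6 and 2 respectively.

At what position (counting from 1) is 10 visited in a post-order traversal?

9

Post-order visits the left subtree, then the right subtree, then the node.
At 27: go left to 33.
  At 33: no left child.
  At 33: go right to 13.
    At 13: no left child.
    At 13: go right to 4.
      4 is a leaf — visit 4.
    Visit 13.
  Visit 33.
At 27: go right to 10.
  At 10: go left to 39.
    39 is a leaf — visit 39.
  At 10: go right to 3.
    At 3: go left to 6.
      At 6: no left child.
      At 6: go right to 29.
        29 is a leaf — visit 29.
      Visit 6.
    At 3: go right to 2.
      2 is a leaf — visit 2.
    Visit 3.
  Visit 10.
Visit 27.
Full post-order sequence: 4, 13, 33, 39, 29, 6, 2, 3, 10, 27.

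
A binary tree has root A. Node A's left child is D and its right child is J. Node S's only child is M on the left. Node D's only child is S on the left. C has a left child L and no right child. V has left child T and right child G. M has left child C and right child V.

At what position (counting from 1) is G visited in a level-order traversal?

Level-order visits nodes level by level from the root, left to right within each level.
Level 0: A
Level 1: D, J
Level 2: S
Level 3: M
Level 4: C, V
Level 5: L, T, G
Full level-order sequence: A, D, J, S, M, C, V, L, T, G.

10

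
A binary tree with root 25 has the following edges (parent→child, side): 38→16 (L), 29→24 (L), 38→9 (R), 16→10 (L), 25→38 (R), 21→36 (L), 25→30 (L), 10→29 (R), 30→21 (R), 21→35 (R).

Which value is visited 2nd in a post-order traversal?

Post-order visits the left subtree, then the right subtree, then the node.
At 25: go left to 30.
  At 30: no left child.
  At 30: go right to 21.
    At 21: go left to 36.
      36 is a leaf — visit 36.
    At 21: go right to 35.
      35 is a leaf — visit 35.
    Visit 21.
  Visit 30.
At 25: go right to 38.
  At 38: go left to 16.
    At 16: go left to 10.
      At 10: no left child.
      At 10: go right to 29.
        At 29: go left to 24.
          24 is a leaf — visit 24.
        At 29: no right child.
        Visit 29.
      Visit 10.
    At 16: no right child.
    Visit 16.
  At 38: go right to 9.
    9 is a leaf — visit 9.
  Visit 38.
Visit 25.
Full post-order sequence: 36, 35, 21, 30, 24, 29, 10, 16, 9, 38, 25.

35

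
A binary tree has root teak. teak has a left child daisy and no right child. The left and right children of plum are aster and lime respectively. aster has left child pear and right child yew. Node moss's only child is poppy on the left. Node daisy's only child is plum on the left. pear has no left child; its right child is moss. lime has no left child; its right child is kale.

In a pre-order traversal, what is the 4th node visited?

aster

Pre-order visits the node, then its left subtree, then its right subtree.
Visit teak.
At teak: go left to daisy.
  Visit daisy.
  At daisy: go left to plum.
    Visit plum.
    At plum: go left to aster.
      Visit aster.
      At aster: go left to pear.
        Visit pear.
        At pear: no left child.
        At pear: go right to moss.
          Visit moss.
          At moss: go left to poppy.
            poppy is a leaf — visit poppy.
          At moss: no right child.
      At aster: go right to yew.
        yew is a leaf — visit yew.
    At plum: go right to lime.
      Visit lime.
      At lime: no left child.
      At lime: go right to kale.
        kale is a leaf — visit kale.
  At daisy: no right child.
At teak: no right child.
Full pre-order sequence: teak, daisy, plum, aster, pear, moss, poppy, yew, lime, kale.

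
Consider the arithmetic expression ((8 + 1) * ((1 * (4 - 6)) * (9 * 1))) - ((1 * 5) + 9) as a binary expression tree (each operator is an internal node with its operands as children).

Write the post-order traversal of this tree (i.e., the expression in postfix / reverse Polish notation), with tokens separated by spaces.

8 1 + 1 4 6 - * 9 1 * * * 1 5 * 9 + -

Post-order on an expression tree gives postfix notation: for each operator, emit left operand, right operand, then the operator.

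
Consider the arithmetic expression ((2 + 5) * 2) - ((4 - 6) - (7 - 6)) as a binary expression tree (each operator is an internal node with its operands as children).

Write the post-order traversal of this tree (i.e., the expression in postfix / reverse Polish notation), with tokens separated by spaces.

2 5 + 2 * 4 6 - 7 6 - - -

Post-order on an expression tree gives postfix notation: for each operator, emit left operand, right operand, then the operator.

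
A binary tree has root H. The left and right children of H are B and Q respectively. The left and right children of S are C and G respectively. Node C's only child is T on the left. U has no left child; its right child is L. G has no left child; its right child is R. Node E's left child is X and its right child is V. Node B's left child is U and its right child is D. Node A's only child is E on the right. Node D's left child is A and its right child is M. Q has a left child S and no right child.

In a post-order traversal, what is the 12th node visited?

Post-order visits the left subtree, then the right subtree, then the node.
At H: go left to B.
  At B: go left to U.
    At U: no left child.
    At U: go right to L.
      L is a leaf — visit L.
    Visit U.
  At B: go right to D.
    At D: go left to A.
      At A: no left child.
      At A: go right to E.
        At E: go left to X.
          X is a leaf — visit X.
        At E: go right to V.
          V is a leaf — visit V.
        Visit E.
      Visit A.
    At D: go right to M.
      M is a leaf — visit M.
    Visit D.
  Visit B.
At H: go right to Q.
  At Q: go left to S.
    At S: go left to C.
      At C: go left to T.
        T is a leaf — visit T.
      At C: no right child.
      Visit C.
    At S: go right to G.
      At G: no left child.
      At G: go right to R.
        R is a leaf — visit R.
      Visit G.
    Visit S.
  At Q: no right child.
  Visit Q.
Visit H.
Full post-order sequence: L, U, X, V, E, A, M, D, B, T, C, R, G, S, Q, H.

R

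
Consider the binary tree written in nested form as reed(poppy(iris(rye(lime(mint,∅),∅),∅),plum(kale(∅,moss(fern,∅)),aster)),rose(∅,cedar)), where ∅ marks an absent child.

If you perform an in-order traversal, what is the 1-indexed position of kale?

6

In-order visits the left subtree, then the node, then the right subtree.
At reed: go left to poppy.
  At poppy: go left to iris.
    At iris: go left to rye.
      At rye: go left to lime.
        At lime: go left to mint.
          mint is a leaf — visit mint.
        Visit lime.
        At lime: no right child.
      Visit rye.
      At rye: no right child.
    Visit iris.
    At iris: no right child.
  Visit poppy.
  At poppy: go right to plum.
    At plum: go left to kale.
      At kale: no left child.
      Visit kale.
      At kale: go right to moss.
        At moss: go left to fern.
          fern is a leaf — visit fern.
        Visit moss.
        At moss: no right child.
    Visit plum.
    At plum: go right to aster.
      aster is a leaf — visit aster.
Visit reed.
At reed: go right to rose.
  At rose: no left child.
  Visit rose.
  At rose: go right to cedar.
    cedar is a leaf — visit cedar.
Full in-order sequence: mint, lime, rye, iris, poppy, kale, fern, moss, plum, aster, reed, rose, cedar.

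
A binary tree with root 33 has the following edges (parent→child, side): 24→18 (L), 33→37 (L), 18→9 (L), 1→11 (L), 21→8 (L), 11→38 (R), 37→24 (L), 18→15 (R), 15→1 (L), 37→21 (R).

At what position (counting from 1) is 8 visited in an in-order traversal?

In-order visits the left subtree, then the node, then the right subtree.
At 33: go left to 37.
  At 37: go left to 24.
    At 24: go left to 18.
      At 18: go left to 9.
        9 is a leaf — visit 9.
      Visit 18.
      At 18: go right to 15.
        At 15: go left to 1.
          At 1: go left to 11.
            At 11: no left child.
            Visit 11.
            At 11: go right to 38.
              38 is a leaf — visit 38.
          Visit 1.
          At 1: no right child.
        Visit 15.
        At 15: no right child.
    Visit 24.
    At 24: no right child.
  Visit 37.
  At 37: go right to 21.
    At 21: go left to 8.
      8 is a leaf — visit 8.
    Visit 21.
    At 21: no right child.
Visit 33.
At 33: no right child.
Full in-order sequence: 9, 18, 11, 38, 1, 15, 24, 37, 8, 21, 33.

9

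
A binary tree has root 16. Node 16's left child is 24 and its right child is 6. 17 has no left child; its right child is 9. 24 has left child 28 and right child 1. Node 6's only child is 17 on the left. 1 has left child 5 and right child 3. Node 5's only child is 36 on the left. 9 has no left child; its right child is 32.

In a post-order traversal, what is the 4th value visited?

3

Post-order visits the left subtree, then the right subtree, then the node.
At 16: go left to 24.
  At 24: go left to 28.
    28 is a leaf — visit 28.
  At 24: go right to 1.
    At 1: go left to 5.
      At 5: go left to 36.
        36 is a leaf — visit 36.
      At 5: no right child.
      Visit 5.
    At 1: go right to 3.
      3 is a leaf — visit 3.
    Visit 1.
  Visit 24.
At 16: go right to 6.
  At 6: go left to 17.
    At 17: no left child.
    At 17: go right to 9.
      At 9: no left child.
      At 9: go right to 32.
        32 is a leaf — visit 32.
      Visit 9.
    Visit 17.
  At 6: no right child.
  Visit 6.
Visit 16.
Full post-order sequence: 28, 36, 5, 3, 1, 24, 32, 9, 17, 6, 16.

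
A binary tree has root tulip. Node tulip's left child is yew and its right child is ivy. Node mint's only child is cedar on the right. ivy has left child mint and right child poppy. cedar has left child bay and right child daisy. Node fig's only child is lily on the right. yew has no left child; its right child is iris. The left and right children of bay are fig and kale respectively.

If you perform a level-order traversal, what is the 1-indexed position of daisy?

9

Level-order visits nodes level by level from the root, left to right within each level.
Level 0: tulip
Level 1: yew, ivy
Level 2: iris, mint, poppy
Level 3: cedar
Level 4: bay, daisy
Level 5: fig, kale
Level 6: lily
Full level-order sequence: tulip, yew, ivy, iris, mint, poppy, cedar, bay, daisy, fig, kale, lily.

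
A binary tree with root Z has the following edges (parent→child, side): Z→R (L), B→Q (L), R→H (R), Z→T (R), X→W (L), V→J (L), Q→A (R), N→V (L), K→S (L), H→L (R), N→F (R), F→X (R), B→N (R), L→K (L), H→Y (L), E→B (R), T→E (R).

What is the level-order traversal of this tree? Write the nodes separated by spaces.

Z R T H E Y L B K Q N S A V F J X W

Level-order visits nodes level by level from the root, left to right within each level.
Level 0: Z
Level 1: R, T
Level 2: H, E
Level 3: Y, L, B
Level 4: K, Q, N
Level 5: S, A, V, F
Level 6: J, X
Level 7: W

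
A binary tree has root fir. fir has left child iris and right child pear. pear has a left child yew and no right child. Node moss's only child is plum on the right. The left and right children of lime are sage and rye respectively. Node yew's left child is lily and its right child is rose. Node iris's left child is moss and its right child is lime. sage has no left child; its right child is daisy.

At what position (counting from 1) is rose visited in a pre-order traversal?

Pre-order visits the node, then its left subtree, then its right subtree.
Visit fir.
At fir: go left to iris.
  Visit iris.
  At iris: go left to moss.
    Visit moss.
    At moss: no left child.
    At moss: go right to plum.
      plum is a leaf — visit plum.
  At iris: go right to lime.
    Visit lime.
    At lime: go left to sage.
      Visit sage.
      At sage: no left child.
      At sage: go right to daisy.
        daisy is a leaf — visit daisy.
    At lime: go right to rye.
      rye is a leaf — visit rye.
At fir: go right to pear.
  Visit pear.
  At pear: go left to yew.
    Visit yew.
    At yew: go left to lily.
      lily is a leaf — visit lily.
    At yew: go right to rose.
      rose is a leaf — visit rose.
  At pear: no right child.
Full pre-order sequence: fir, iris, moss, plum, lime, sage, daisy, rye, pear, yew, lily, rose.

12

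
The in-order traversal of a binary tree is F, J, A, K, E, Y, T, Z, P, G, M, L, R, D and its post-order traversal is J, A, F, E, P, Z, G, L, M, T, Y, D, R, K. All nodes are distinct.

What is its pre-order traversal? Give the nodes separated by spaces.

The last element of post-order is the root; it splits in-order into left and right subtrees.
Root K: left subtree has 3 nodes {F, J, A}, right has 10 {E, Y, T, Z, P, G, M, L, R, D}.
  Root F: left subtree has 0 nodes { }, right has 2 {J, A}.
    Root A: left subtree has 1 node {J}, right has 0 { }.
  Root R: left subtree has 8 nodes {E, Y, T, Z, P, G, M, L}, right has 1 {D}.
    Root Y: left subtree has 1 node {E}, right has 6 {T, Z, P, G, M, L}.
      Root T: left subtree has 0 nodes { }, right has 5 {Z, P, G, M, L}.
        Root M: left subtree has 3 nodes {Z, P, G}, right has 1 {L}.
          Root G: left subtree has 2 nodes {Z, P}, right has 0 { }.
            Root Z: left subtree has 0 nodes { }, right has 1 {P}.

K F A J R Y E T M G Z P L D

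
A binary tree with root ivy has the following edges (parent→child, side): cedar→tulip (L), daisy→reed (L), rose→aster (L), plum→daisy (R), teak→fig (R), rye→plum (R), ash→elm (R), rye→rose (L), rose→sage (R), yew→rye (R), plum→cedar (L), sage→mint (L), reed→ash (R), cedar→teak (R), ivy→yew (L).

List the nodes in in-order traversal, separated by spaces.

In-order visits the left subtree, then the node, then the right subtree.
At ivy: go left to yew.
  At yew: no left child.
  Visit yew.
  At yew: go right to rye.
    At rye: go left to rose.
      At rose: go left to aster.
        aster is a leaf — visit aster.
      Visit rose.
      At rose: go right to sage.
        At sage: go left to mint.
          mint is a leaf — visit mint.
        Visit sage.
        At sage: no right child.
    Visit rye.
    At rye: go right to plum.
      At plum: go left to cedar.
        At cedar: go left to tulip.
          tulip is a leaf — visit tulip.
        Visit cedar.
        At cedar: go right to teak.
          At teak: no left child.
          Visit teak.
          At teak: go right to fig.
            fig is a leaf — visit fig.
      Visit plum.
      At plum: go right to daisy.
        At daisy: go left to reed.
          At reed: no left child.
          Visit reed.
          At reed: go right to ash.
            At ash: no left child.
            Visit ash.
            At ash: go right to elm.
              elm is a leaf — visit elm.
        Visit daisy.
        At daisy: no right child.
Visit ivy.
At ivy: no right child.

yew aster rose mint sage rye tulip cedar teak fig plum reed ash elm daisy ivy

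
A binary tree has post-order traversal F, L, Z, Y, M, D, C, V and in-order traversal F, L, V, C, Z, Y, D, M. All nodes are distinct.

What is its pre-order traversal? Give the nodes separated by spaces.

The last element of post-order is the root; it splits in-order into left and right subtrees.
Root V: left subtree has 2 nodes {F, L}, right has 5 {C, Z, Y, D, M}.
  Root L: left subtree has 1 node {F}, right has 0 { }.
  Root C: left subtree has 0 nodes { }, right has 4 {Z, Y, D, M}.
    Root D: left subtree has 2 nodes {Z, Y}, right has 1 {M}.
      Root Y: left subtree has 1 node {Z}, right has 0 { }.

V L F C D Y Z M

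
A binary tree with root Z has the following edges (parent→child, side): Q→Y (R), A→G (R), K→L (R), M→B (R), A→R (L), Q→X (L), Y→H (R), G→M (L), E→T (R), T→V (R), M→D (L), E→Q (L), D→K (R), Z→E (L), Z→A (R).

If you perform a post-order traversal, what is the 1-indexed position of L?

9

Post-order visits the left subtree, then the right subtree, then the node.
At Z: go left to E.
  At E: go left to Q.
    At Q: go left to X.
      X is a leaf — visit X.
    At Q: go right to Y.
      At Y: no left child.
      At Y: go right to H.
        H is a leaf — visit H.
      Visit Y.
    Visit Q.
  At E: go right to T.
    At T: no left child.
    At T: go right to V.
      V is a leaf — visit V.
    Visit T.
  Visit E.
At Z: go right to A.
  At A: go left to R.
    R is a leaf — visit R.
  At A: go right to G.
    At G: go left to M.
      At M: go left to D.
        At D: no left child.
        At D: go right to K.
          At K: no left child.
          At K: go right to L.
            L is a leaf — visit L.
          Visit K.
        Visit D.
      At M: go right to B.
        B is a leaf — visit B.
      Visit M.
    At G: no right child.
    Visit G.
  Visit A.
Visit Z.
Full post-order sequence: X, H, Y, Q, V, T, E, R, L, K, D, B, M, G, A, Z.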